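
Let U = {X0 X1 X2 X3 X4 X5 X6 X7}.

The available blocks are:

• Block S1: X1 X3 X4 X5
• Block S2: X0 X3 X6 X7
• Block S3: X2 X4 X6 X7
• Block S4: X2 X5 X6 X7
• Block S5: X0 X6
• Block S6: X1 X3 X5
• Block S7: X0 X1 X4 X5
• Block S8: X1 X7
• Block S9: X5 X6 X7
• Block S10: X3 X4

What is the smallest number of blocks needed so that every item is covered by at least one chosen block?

3

Take {S2, S3, S7}. Their union is {X0, X1, X2, X3, X4, X5, X6, X7}, which is all 8 items.
No 2 of the 10 blocks cover everything (all 45 combinations miss at least one item), so 3 is optimal.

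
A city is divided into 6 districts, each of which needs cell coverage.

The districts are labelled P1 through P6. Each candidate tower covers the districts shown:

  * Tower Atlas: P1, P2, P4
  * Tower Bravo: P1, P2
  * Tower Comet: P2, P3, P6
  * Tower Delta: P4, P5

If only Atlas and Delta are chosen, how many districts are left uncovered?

Union of Atlas, Delta = {P1, P2, P4, P5}.
Not covered: P3, P6 — 2 districts.

2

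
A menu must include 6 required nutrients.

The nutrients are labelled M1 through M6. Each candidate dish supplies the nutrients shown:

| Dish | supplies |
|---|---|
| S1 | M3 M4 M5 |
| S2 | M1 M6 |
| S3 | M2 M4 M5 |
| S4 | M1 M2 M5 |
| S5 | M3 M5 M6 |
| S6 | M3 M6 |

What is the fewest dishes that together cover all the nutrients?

S1 and S4 and S6 together: S1 ∪ S4 ∪ S6 = {M1, M2, M3, M4, M5, M6} — every nutrient is covered.
No 2 of the 6 dishes cover everything (all 15 combinations miss at least one nutrient), so 3 is optimal.

3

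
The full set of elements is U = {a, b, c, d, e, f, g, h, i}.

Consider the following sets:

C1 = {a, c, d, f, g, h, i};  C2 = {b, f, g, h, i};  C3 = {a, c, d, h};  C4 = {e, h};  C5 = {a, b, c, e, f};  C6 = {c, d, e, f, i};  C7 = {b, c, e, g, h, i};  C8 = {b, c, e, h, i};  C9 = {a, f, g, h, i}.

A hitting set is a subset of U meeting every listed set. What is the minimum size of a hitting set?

Take T = {c, h}. Each listed set contains at least one of these, so T is a hitting set of size 2.
No single element lies in every set, so at least 2 are needed and 2 is optimal.

2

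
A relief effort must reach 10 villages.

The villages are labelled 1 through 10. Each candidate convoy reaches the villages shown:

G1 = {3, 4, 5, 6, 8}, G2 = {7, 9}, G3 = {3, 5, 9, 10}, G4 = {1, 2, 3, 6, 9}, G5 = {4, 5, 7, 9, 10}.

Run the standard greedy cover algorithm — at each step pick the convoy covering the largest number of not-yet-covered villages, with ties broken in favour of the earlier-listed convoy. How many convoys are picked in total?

Greedy: pick G1 (covers 5 new) → pick G4 (covers 3 new) → pick G5 (covers 2 new). Total picks: 3.

3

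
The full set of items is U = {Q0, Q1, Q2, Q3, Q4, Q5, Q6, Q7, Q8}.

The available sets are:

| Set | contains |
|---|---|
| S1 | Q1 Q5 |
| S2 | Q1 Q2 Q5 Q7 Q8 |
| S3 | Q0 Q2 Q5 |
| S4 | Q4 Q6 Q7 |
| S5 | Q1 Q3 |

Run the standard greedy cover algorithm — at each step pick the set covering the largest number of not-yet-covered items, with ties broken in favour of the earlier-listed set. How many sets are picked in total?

Greedy: pick S2 (covers 5 new) → pick S4 (covers 2 new) → pick S3 (covers 1 new) → pick S5 (covers 1 new). Total picks: 4.

4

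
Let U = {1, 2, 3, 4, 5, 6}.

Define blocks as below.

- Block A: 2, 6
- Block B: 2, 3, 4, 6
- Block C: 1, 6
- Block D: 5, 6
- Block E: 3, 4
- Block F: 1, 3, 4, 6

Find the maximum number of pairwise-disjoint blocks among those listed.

C, E are pairwise disjoint (C={1,6}; E={3,4}).
Every remaining block overlaps one of these, and no 3 of the listed blocks are pairwise disjoint, so 2 is the maximum.

2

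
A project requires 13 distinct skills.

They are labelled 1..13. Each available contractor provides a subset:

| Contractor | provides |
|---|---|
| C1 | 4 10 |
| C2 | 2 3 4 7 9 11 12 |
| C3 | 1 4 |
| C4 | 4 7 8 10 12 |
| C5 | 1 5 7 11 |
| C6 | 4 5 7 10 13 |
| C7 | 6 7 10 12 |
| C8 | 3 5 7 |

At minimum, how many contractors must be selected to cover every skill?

5

Take {C2, C4, C5, C6, C7}. Their union is {1, 2, 3, 4, 5, 6, 7, 8, 9, 10, 11, 12, 13}, which is all 13 skills.
No 4 of the 8 contractors cover everything (all 70 combinations miss at least one skill), so 5 is optimal.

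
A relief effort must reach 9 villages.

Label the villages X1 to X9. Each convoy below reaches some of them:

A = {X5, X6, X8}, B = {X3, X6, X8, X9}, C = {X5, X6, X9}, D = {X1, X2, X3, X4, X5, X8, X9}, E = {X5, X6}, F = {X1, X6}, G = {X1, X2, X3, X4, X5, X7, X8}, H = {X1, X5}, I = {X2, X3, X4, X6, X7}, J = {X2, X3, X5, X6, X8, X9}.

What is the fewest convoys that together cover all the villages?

Take {C, G}. Their union is {X1, X2, X3, X4, X5, X6, X7, X8, X9}, which is all 9 villages.
No single convoy has all 9 villages (the largest, D, has 7), so 2 is optimal.

2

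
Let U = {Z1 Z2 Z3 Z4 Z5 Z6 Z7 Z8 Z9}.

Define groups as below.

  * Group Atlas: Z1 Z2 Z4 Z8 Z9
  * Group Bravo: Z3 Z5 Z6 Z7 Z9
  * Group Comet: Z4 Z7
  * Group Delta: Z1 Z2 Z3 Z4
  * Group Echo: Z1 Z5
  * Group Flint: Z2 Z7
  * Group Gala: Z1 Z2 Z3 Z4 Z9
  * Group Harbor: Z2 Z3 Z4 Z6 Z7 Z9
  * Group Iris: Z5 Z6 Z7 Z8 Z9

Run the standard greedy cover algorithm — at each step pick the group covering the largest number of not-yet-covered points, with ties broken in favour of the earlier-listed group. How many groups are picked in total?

Greedy: pick Harbor (covers 6 new) → pick Atlas (covers 2 new) → pick Bravo (covers 1 new). Total picks: 3.
(The true minimum cover uses only 2 groups, so greedy is not optimal here.)

3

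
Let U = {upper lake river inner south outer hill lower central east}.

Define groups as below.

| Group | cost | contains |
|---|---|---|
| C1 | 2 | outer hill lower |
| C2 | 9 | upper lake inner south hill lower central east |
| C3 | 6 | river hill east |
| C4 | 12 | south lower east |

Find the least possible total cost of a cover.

17

C1, C2, C3 together cover every item (C1 ∪ C2 ∪ C3 = {upper, lake, river, inner, south, outer, hill, lower, central, east}); total cost 2 + 9 + 6 = 17.
No covering selection has total cost below 17.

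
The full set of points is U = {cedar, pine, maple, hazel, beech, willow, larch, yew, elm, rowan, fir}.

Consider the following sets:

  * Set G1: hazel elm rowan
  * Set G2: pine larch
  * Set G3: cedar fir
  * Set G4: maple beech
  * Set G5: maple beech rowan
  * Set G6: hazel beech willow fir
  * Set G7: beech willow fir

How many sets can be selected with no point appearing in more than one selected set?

G1, G2, G3, G4 are pairwise disjoint (G1={hazel,elm,rowan}; G2={pine,larch}; G3={cedar,fir}; G4={maple,beech}).
Every remaining set overlaps one of these, and no 5 of the listed sets are pairwise disjoint, so 4 is the maximum.

4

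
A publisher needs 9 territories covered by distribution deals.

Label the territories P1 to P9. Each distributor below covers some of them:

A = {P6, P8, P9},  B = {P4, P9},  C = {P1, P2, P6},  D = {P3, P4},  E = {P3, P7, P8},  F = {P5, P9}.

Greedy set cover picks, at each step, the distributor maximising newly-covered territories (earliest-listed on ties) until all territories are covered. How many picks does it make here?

5

Greedy: pick A (covers 3 new) → pick C (covers 2 new) → pick D (covers 2 new) → pick E (covers 1 new) → pick F (covers 1 new). Total picks: 5.
(The true minimum cover uses only 4 distributors, so greedy is not optimal here.)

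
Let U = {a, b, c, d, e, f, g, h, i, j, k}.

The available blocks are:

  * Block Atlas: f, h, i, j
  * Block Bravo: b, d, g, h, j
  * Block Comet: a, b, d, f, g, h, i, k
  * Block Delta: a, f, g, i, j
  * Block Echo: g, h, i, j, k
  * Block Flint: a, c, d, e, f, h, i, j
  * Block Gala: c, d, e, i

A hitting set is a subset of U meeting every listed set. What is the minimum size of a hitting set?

T = {g, i} meets every block (each contains at least one member of T), and |T| = 2.
No single item lies in every block, so at least 2 are needed and 2 is optimal.

2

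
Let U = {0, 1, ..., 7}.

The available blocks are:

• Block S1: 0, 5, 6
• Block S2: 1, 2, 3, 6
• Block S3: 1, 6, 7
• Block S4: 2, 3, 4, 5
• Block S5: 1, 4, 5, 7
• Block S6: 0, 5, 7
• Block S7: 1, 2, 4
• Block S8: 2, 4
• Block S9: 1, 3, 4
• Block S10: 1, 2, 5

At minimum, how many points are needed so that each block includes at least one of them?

3

The 3 points {0, 1, 2} hit every block.
No choice of 2 points meets every block, so 3 is the minimum.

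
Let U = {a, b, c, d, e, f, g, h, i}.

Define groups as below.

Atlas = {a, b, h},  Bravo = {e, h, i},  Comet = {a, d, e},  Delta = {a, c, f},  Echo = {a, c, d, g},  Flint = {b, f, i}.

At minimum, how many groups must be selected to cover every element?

3

Bravo and Echo and Flint together: Bravo ∪ Echo ∪ Flint = {a, b, c, d, e, f, g, h, i} — every element is covered.
Each group has at most 4 elements, and 2·4 = 8 < 9 — so at least 3 groups are needed, and 3 is optimal.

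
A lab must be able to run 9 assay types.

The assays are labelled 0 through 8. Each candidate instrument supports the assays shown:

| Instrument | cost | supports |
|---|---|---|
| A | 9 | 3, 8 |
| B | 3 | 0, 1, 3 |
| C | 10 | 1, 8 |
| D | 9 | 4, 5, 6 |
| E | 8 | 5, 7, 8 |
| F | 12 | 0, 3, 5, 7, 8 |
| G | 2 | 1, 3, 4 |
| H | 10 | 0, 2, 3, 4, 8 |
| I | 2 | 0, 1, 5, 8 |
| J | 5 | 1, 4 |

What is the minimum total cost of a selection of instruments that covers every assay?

D, E, H, I together cover every assay (D ∪ E ∪ H ∪ I = {0, 1, 2, 3, 4, 5, 6, 7, 8}); total cost 9 + 8 + 10 + 2 = 29.
The greedy pick I, G, E, D, H costs 31; no covering selection beats 29.

29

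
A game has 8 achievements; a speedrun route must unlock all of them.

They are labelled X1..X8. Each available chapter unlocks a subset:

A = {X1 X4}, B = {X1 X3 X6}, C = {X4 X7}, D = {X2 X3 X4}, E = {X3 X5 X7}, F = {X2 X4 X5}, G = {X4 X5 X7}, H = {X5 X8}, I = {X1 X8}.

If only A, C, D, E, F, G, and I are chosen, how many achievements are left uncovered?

Union of A, C, D, E, F, G, I = {X1, X2, X3, X4, X5, X7, X8}.
Not covered: X6 — 1 achievement.

1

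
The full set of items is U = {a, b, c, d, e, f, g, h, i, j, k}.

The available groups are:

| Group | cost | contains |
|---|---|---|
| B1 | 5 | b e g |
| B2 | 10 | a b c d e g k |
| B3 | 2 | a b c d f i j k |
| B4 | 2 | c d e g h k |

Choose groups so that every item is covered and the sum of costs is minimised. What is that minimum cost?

4

B3, B4 together cover every item (B3 ∪ B4 = {a, b, c, d, e, f, g, h, i, j, k}); total cost 2 + 2 = 4.
No covering selection has total cost below 4.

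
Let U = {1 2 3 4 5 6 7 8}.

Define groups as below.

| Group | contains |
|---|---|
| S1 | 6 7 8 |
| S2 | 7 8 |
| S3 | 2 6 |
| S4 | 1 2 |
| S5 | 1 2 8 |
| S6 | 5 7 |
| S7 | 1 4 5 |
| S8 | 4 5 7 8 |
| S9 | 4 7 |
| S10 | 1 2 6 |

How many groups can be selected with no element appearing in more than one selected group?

S2, S3, S7 are pairwise disjoint (S2={7,8}; S3={2,6}; S7={1,4,5}).
Every remaining group overlaps one of these, and no 4 of the listed groups are pairwise disjoint, so 3 is the maximum.

3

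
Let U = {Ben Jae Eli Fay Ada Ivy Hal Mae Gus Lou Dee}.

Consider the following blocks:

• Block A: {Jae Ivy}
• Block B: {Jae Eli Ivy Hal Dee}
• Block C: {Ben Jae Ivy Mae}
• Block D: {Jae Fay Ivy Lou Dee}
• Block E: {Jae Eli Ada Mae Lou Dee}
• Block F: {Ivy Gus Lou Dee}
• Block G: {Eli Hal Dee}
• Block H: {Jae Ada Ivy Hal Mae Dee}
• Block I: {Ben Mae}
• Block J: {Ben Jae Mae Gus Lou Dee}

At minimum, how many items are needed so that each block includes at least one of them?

The 3 items {Jae, Mae, Dee} hit every block.
The blocks A, G, I are pairwise disjoint, so any hitting set needs a separate item for each — at least 3. Hence 3 is optimal.

3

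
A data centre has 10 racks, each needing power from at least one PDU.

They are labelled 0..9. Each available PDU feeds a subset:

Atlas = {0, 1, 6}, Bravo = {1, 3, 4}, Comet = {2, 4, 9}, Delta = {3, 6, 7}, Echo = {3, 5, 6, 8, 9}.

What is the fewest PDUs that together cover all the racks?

Atlas and Comet and Delta and Echo together: Atlas ∪ Comet ∪ Delta ∪ Echo = {0, 1, 2, 3, 4, 5, 6, 7, 8, 9} — every rack is covered.
Only Echo contains 5, so Echo is forced; the remaining 5 racks need at least 3 more PDUs (each remaining PDU adds at most 2) — so at least 4 PDUs are needed, and 4 is optimal.

4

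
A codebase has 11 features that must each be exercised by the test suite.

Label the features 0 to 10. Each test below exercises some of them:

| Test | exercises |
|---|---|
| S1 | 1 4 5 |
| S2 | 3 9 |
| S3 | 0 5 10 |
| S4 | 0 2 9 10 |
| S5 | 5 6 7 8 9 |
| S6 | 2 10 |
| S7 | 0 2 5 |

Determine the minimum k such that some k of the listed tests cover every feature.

Take {S1, S2, S4, S5}. Their union is {0, 1, 2, 3, 4, 5, 6, 7, 8, 9, 10}, which is all 11 features.
Only S2 contains 3, so S2 is forced; the remaining 9 features need at least 3 more tests (each remaining test adds at most 4) — so at least 4 tests are needed, and 4 is optimal.

4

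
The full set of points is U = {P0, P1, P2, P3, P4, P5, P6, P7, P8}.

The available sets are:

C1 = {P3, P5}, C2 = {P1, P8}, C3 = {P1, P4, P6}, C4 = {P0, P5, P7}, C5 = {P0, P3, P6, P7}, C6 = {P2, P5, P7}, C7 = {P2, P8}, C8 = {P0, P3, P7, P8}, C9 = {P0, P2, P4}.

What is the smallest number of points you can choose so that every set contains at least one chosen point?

The 4 points {P0, P5, P6, P8} hit every set.
No choice of 3 points meets every set, so 4 is the minimum.

4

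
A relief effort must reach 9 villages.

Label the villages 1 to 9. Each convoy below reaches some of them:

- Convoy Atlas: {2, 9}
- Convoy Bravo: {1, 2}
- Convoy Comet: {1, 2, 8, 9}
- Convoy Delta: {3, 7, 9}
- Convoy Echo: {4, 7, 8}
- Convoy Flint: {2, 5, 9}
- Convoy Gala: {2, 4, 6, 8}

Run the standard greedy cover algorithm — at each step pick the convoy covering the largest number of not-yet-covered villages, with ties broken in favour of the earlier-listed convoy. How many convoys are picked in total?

Greedy: pick Comet (covers 4 new) → pick Delta (covers 2 new) → pick Gala (covers 2 new) → pick Flint (covers 1 new). Total picks: 4.

4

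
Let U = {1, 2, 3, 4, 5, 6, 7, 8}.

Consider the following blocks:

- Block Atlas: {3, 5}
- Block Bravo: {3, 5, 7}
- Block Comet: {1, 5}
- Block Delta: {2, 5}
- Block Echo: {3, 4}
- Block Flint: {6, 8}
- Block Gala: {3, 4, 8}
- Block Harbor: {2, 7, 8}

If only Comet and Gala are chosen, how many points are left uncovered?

Union of Comet, Gala = {1, 3, 4, 5, 8}.
Not covered: 2, 6, 7 — 3 points.

3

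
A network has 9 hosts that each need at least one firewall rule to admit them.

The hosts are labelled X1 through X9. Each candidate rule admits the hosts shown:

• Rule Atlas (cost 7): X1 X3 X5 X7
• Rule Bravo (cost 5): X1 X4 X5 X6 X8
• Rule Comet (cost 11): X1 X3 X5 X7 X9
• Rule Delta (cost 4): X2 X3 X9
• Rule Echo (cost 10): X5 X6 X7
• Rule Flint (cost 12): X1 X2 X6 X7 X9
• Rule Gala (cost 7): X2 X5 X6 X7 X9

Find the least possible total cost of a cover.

Atlas, Bravo, Delta together cover every host (Atlas ∪ Bravo ∪ Delta = {X1, X2, X3, X4, X5, X6, X7, X8, X9}); total cost 7 + 5 + 4 = 16.
No covering selection has total cost below 16.

16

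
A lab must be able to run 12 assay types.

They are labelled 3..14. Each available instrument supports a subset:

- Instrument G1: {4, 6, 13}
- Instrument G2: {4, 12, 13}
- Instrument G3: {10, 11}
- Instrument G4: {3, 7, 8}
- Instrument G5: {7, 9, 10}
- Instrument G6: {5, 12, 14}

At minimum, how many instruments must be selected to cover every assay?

Take {G1, G3, G4, G5, G6}. Their union is {3, 4, 5, 6, 7, 8, 9, 10, 11, 12, 13, 14}, which is all 12 assays.
Only G3 contains 11, so G3 is forced; the remaining 10 assays need at least 4 more instruments (each remaining instrument adds at most 3) — so at least 5 instruments are needed, and 5 is optimal.

5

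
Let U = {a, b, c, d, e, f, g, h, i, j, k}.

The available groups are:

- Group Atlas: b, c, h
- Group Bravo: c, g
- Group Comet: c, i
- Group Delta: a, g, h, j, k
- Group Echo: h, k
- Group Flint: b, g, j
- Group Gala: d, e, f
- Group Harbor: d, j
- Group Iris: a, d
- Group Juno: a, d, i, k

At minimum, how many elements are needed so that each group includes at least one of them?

4

Take T = {b, c, d, k}. Each listed group contains at least one of these, so T is a hitting set of size 4.
The groups Comet, Echo, Flint, Iris are pairwise disjoint, so any hitting set needs a separate element for each — at least 4. Hence 4 is optimal.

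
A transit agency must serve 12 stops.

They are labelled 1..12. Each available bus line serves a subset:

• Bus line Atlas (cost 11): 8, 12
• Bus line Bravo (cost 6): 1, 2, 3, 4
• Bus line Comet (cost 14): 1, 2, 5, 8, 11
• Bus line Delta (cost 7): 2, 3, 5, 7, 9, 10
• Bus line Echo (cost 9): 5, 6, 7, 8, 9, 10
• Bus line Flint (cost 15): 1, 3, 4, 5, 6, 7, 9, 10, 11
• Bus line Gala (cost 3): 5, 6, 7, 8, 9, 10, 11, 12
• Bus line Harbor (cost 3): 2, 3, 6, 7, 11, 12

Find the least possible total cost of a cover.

9

Bravo, Gala together cover every stop (Bravo ∪ Gala = {1, 2, 3, 4, 5, 6, 7, 8, 9, 10, 11, 12}); total cost 6 + 3 = 9.
No covering selection has total cost below 9.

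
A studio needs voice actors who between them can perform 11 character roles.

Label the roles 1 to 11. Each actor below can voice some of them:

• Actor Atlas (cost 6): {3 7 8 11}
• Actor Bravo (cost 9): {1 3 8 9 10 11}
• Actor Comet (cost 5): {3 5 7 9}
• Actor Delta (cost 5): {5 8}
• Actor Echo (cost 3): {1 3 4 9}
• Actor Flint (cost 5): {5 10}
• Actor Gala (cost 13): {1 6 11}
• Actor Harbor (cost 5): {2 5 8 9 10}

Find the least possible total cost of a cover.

Comet, Echo, Gala, Harbor together cover every role (Comet ∪ Echo ∪ Gala ∪ Harbor = {1, 2, 3, 4, 5, 6, 7, 8, 9, 10, 11}); total cost 5 + 3 + 13 + 5 = 26.
The greedy pick Echo, Harbor, Atlas, Gala costs 27; no covering selection beats 26.

26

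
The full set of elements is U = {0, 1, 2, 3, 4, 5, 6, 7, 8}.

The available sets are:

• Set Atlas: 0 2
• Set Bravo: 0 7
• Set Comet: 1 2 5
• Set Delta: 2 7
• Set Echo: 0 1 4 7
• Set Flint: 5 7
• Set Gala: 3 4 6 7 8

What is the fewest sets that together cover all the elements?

Bravo, Comet, and Gala cover everything between them: the union {0, 1, 2, 3, 4, 5, 6, 7, 8} is all of U.
Only Gala contains 3, so Gala is forced; the remaining 4 elements need at least 2 more sets (each remaining set adds at most 3) — so at least 3 sets are needed, and 3 is optimal.

3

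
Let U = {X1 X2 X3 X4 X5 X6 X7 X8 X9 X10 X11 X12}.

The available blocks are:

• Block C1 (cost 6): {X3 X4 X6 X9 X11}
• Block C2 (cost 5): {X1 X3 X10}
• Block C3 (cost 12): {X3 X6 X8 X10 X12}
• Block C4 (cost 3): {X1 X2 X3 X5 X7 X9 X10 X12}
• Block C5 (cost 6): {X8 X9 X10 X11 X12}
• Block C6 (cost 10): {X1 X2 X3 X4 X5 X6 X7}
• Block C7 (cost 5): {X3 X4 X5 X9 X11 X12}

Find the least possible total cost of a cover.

C1, C4, C5 together cover every point (C1 ∪ C4 ∪ C5 = {X1, X2, X3, X4, X5, X6, X7, X8, X9, X10, X11, X12}); total cost 6 + 3 + 6 = 15.
No covering selection has total cost below 15.

15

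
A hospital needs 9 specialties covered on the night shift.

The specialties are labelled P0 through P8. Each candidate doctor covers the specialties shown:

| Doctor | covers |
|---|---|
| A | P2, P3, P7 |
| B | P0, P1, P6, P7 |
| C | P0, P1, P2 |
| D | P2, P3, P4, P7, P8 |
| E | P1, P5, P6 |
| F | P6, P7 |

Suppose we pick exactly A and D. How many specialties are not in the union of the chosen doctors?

Union of A, D = {P2, P3, P4, P7, P8}.
Not covered: P0, P1, P5, P6 — 4 specialties.

4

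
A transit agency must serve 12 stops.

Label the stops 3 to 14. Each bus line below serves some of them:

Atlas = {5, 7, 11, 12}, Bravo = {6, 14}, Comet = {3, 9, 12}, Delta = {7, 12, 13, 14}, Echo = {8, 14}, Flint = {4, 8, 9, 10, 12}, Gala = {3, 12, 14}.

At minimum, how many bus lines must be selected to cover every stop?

Atlas and Bravo and Comet and Delta and Flint together: Atlas ∪ Bravo ∪ Comet ∪ Delta ∪ Flint = {3, 4, 5, 6, 7, 8, 9, 10, 11, 12, 13, 14} — every stop is covered.
No 4 of the 7 bus lines cover everything (all 35 combinations miss at least one stop), so 5 is optimal.

5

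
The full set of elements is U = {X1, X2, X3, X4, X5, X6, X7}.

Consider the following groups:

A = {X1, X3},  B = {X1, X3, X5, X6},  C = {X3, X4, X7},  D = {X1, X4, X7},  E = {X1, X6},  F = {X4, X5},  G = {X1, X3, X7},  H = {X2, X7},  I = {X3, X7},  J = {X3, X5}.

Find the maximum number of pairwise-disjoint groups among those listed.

E, F, I are pairwise disjoint (E={X1,X6}; F={X4,X5}; I={X3,X7}).
Every remaining group overlaps one of these, and no 4 of the listed groups are pairwise disjoint, so 3 is the maximum.

3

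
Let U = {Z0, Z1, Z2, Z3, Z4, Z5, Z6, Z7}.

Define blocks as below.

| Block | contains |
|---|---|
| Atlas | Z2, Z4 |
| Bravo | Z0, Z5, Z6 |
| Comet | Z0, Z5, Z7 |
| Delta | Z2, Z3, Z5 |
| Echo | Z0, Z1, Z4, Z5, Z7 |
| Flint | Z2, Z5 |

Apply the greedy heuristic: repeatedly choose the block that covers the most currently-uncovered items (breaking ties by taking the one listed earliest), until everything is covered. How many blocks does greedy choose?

3

Greedy: pick Echo (covers 5 new) → pick Delta (covers 2 new) → pick Bravo (covers 1 new). Total picks: 3.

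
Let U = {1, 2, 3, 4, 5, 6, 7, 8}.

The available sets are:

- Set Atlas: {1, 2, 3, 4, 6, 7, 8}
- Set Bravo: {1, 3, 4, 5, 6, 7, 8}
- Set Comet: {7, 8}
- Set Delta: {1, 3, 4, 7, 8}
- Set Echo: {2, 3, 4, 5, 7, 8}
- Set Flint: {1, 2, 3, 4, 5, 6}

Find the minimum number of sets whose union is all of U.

2

Atlas and Bravo together: Atlas ∪ Bravo = {1, 2, 3, 4, 5, 6, 7, 8} — every point is covered.
No single set has all 8 points (the largest, Atlas, has 7), so 2 is optimal.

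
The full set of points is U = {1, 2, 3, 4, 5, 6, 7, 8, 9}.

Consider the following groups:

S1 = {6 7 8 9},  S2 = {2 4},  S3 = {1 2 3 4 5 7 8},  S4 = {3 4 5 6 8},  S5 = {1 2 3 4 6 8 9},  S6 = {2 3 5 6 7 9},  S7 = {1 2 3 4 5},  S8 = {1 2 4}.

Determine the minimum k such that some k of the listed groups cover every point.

Take {S1, S7}. Their union is {1, 2, 3, 4, 5, 6, 7, 8, 9}, which is all 9 points.
No single group has all 9 points (the largest, S3, has 7), so 2 is optimal.

2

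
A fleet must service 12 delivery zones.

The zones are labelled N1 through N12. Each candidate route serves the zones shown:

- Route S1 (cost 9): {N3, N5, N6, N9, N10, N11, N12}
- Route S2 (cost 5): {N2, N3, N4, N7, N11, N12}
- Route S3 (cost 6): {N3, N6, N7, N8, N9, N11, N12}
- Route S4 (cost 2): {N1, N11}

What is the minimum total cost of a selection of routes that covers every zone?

S1, S2, S3, S4 together cover every zone (S1 ∪ S2 ∪ S3 ∪ S4 = {N1, N2, N3, N4, N5, N6, N7, N8, N9, N10, N11, N12}); total cost 9 + 5 + 6 + 2 = 22.
No covering selection has total cost below 22.

22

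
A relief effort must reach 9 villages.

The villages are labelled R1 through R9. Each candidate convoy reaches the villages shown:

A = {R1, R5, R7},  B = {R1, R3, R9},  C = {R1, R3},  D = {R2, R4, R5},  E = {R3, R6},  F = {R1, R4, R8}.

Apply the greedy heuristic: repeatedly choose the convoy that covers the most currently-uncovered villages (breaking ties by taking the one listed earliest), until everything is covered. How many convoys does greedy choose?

Greedy: pick A (covers 3 new) → pick B (covers 2 new) → pick D (covers 2 new) → pick E (covers 1 new) → pick F (covers 1 new). Total picks: 5.

5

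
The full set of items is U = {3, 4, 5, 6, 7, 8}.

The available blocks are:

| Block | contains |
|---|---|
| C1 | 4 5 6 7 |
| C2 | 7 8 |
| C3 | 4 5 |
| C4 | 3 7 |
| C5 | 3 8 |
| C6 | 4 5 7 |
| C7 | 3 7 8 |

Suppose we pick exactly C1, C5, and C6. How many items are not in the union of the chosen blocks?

Union of C1, C5, C6 = {3, 4, 5, 6, 7, 8} — that's every item, so 0 are uncovered.

0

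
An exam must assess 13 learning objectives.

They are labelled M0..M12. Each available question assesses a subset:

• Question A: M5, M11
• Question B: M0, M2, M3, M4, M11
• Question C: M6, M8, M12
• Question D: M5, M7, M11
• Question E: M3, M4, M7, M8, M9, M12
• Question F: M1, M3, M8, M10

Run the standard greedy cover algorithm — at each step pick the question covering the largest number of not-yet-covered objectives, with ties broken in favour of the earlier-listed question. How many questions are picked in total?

Greedy: pick E (covers 6 new) → pick B (covers 3 new) → pick F (covers 2 new) → pick A (covers 1 new) → pick C (covers 1 new). Total picks: 5.

5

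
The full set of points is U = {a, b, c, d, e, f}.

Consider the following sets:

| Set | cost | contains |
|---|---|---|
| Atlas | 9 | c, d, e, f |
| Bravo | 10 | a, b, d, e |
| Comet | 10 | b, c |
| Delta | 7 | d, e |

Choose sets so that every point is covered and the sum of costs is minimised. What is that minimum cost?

19

Atlas, Bravo together cover every point (Atlas ∪ Bravo = {a, b, c, d, e, f}); total cost 9 + 10 = 19.
No covering selection has total cost below 19.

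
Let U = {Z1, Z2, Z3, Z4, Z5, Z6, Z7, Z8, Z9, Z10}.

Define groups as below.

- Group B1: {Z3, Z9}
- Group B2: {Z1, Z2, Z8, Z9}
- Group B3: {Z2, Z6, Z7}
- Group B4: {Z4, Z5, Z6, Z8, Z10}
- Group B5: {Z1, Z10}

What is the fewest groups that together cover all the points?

4

B1, B3, B4, and B5 cover everything between them: the union {Z1, Z2, Z3, Z4, Z5, Z6, Z7, Z8, Z9, Z10} is all of U.
No 3 of the 5 groups cover everything (all 10 combinations miss at least one point), so 4 is optimal.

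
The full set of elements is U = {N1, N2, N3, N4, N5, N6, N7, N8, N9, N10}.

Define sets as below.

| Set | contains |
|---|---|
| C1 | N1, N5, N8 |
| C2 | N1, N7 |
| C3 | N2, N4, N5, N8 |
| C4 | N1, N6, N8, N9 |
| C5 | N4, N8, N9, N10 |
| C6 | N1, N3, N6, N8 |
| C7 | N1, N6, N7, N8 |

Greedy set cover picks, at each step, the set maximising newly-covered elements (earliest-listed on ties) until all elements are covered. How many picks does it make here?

Greedy: pick C3 (covers 4 new) → pick C4 (covers 3 new) → pick C2 (covers 1 new) → pick C5 (covers 1 new) → pick C6 (covers 1 new). Total picks: 5.
(The true minimum cover uses only 4 sets, so greedy is not optimal here.)

5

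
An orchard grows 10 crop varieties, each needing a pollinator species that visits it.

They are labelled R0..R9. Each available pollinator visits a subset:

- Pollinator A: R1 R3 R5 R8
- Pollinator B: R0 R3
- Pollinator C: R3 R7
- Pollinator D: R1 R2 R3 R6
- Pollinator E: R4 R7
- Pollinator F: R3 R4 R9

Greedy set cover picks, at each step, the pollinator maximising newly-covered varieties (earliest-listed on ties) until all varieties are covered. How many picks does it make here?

Greedy: pick A (covers 4 new) → pick D (covers 2 new) → pick E (covers 2 new) → pick B (covers 1 new) → pick F (covers 1 new). Total picks: 5.

5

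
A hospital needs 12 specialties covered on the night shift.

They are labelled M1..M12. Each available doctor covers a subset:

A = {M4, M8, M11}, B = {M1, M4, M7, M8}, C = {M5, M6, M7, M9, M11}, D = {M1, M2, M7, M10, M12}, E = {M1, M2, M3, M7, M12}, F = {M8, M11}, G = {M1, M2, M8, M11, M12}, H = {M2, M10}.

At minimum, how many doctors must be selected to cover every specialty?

A and C and D and E together: A ∪ C ∪ D ∪ E = {M1, M2, M3, M4, M5, M6, M7, M8, M9, M10, M11, M12} — every specialty is covered.
No 3 of the 8 doctors cover everything (all 56 combinations miss at least one specialty), so 4 is optimal.

4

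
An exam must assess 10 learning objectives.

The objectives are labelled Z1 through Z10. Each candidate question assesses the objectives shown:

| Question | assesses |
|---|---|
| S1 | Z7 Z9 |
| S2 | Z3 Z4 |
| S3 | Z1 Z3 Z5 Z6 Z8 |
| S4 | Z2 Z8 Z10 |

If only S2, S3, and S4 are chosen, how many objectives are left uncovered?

2

Union of S2, S3, S4 = {Z1, Z2, Z3, Z4, Z5, Z6, Z8, Z10}.
Not covered: Z7, Z9 — 2 objectives.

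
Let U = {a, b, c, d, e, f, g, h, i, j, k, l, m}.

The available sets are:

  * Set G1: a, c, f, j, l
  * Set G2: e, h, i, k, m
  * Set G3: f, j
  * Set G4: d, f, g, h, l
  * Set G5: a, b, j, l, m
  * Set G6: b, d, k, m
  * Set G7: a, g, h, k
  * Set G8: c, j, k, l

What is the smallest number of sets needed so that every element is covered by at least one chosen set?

4

Take {G1, G2, G4, G5}. Their union is {a, b, c, d, e, f, g, h, i, j, k, l, m}, which is all 13 elements.
No 3 of the 8 sets cover everything (all 56 combinations miss at least one element), so 4 is optimal.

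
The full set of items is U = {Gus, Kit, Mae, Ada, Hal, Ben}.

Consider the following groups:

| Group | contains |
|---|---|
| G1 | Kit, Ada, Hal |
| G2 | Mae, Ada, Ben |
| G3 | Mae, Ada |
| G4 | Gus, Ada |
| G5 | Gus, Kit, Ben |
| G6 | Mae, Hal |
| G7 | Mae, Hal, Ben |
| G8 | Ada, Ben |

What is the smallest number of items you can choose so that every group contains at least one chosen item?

3

H = {Kit, Ada, Hal} meets every group (each contains at least one member of H), and |H| = 3.
No choice of 2 items meets every group, so 3 is the minimum.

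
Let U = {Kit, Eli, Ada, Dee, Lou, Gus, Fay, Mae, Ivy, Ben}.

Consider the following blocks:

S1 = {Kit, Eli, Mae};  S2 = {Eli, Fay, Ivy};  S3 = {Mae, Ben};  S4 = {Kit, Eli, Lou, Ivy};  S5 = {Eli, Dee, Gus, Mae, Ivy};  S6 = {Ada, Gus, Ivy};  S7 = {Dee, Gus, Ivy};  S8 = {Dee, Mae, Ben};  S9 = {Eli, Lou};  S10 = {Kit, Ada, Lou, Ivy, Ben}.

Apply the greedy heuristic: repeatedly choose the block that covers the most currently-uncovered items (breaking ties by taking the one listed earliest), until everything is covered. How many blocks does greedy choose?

3

Greedy: pick S5 (covers 5 new) → pick S10 (covers 4 new) → pick S2 (covers 1 new). Total picks: 3.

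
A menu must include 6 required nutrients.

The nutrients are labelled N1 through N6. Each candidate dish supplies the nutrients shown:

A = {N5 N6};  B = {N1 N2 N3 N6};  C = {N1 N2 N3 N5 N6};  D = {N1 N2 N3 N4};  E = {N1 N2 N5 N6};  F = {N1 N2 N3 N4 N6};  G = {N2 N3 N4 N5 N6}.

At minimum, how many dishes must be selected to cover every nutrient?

C and G together: C ∪ G = {N1, N2, N3, N4, N5, N6} — every nutrient is covered.
No single dish has all 6 nutrients (the largest, C, has 5), so 2 is optimal.

2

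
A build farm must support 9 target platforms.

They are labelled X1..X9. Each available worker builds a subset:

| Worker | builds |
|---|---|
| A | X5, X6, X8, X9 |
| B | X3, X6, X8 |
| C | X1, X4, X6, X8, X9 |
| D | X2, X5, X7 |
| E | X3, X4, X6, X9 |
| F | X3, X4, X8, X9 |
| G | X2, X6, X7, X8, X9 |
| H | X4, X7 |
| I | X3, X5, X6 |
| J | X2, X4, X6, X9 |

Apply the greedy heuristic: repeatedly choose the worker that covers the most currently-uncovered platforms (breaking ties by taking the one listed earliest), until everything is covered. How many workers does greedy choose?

Greedy: pick C (covers 5 new) → pick D (covers 3 new) → pick B (covers 1 new). Total picks: 3.

3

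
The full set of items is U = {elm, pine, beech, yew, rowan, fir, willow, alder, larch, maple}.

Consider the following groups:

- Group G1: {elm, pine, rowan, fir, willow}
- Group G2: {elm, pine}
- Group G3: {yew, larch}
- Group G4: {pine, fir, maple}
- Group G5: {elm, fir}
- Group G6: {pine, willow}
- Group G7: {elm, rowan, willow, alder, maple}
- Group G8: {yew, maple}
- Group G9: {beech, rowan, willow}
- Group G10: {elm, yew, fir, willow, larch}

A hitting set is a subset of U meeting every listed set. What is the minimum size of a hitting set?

H = {pine, yew, rowan, fir} meets every group (each contains at least one member of H), and |H| = 4.
No choice of 3 items meets every group, so 4 is the minimum.

4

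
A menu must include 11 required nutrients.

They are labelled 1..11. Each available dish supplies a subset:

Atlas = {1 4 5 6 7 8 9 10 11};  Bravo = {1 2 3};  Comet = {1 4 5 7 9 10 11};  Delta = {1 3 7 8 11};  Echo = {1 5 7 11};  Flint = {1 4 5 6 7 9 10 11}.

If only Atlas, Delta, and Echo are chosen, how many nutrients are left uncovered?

1

Union of Atlas, Delta, Echo = {1, 3, 4, 5, 6, 7, 8, 9, 10, 11}.
Not covered: 2 — 1 nutrient.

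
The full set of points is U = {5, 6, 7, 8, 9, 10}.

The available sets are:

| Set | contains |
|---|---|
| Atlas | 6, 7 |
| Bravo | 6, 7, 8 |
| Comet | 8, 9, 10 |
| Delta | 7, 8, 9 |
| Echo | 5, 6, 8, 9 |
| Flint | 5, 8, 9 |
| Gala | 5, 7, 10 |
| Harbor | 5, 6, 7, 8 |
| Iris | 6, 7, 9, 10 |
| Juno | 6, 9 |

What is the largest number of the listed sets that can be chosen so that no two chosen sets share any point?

2

Atlas, Flint are pairwise disjoint (Atlas={6,7}; Flint={5,8,9}).
Every remaining set overlaps one of these, and no 3 of the listed sets are pairwise disjoint, so 2 is the maximum.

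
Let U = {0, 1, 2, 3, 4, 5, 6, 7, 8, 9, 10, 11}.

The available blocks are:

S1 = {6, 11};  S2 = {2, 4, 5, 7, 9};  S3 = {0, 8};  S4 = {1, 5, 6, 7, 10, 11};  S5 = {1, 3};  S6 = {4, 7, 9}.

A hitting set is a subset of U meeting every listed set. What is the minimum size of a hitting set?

4

Take H = {0, 3, 4, 11}. Each listed block contains at least one of these, so H is a hitting set of size 4.
The blocks S1, S2, S3, S5 are pairwise disjoint, so any hitting set needs a separate element for each — at least 4. Hence 4 is optimal.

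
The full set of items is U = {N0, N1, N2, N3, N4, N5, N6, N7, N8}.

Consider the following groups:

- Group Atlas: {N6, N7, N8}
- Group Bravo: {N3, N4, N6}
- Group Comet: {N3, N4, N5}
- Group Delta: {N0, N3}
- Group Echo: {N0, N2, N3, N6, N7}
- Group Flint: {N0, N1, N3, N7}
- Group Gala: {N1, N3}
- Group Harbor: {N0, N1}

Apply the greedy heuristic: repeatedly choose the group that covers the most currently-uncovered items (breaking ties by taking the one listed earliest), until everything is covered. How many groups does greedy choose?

Greedy: pick Echo (covers 5 new) → pick Comet (covers 2 new) → pick Atlas (covers 1 new) → pick Flint (covers 1 new). Total picks: 4.

4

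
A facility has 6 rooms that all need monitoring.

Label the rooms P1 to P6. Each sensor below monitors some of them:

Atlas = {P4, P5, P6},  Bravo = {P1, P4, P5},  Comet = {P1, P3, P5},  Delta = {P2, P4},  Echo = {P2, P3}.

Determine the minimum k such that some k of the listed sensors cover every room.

3

Take {Atlas, Comet, Echo}. Their union is {P1, P2, P3, P4, P5, P6}, which is all 6 rooms.
Only Atlas contains P6, so Atlas is forced; the remaining 3 rooms need at least 2 more sensors (each remaining sensor adds at most 2) — so at least 3 sensors are needed, and 3 is optimal.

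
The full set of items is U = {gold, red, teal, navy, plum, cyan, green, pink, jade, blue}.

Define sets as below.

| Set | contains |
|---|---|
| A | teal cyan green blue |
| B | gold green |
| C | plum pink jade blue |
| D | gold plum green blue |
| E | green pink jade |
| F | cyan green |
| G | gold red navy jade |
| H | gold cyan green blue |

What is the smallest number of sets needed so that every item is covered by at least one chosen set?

3

A, C, and G cover everything between them: the union {gold, red, teal, navy, plum, cyan, green, pink, jade, blue} is all of U.
Each set has at most 4 items, and 2·4 = 8 < 10 — so at least 3 sets are needed, and 3 is optimal.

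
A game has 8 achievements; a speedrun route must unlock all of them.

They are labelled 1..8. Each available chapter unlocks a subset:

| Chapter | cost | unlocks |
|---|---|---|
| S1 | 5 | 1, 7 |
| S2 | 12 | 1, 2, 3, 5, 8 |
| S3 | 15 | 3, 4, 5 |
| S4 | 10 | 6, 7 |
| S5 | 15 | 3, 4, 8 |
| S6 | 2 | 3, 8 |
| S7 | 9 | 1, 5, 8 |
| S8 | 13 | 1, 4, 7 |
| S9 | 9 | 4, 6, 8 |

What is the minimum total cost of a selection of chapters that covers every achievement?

26

S1, S2, S9 together cover every achievement (S1 ∪ S2 ∪ S9 = {1, 2, 3, 4, 5, 6, 7, 8}); total cost 5 + 12 + 9 = 26.
The greedy pick S6, S1, S9, S2 costs 28; no covering selection beats 26.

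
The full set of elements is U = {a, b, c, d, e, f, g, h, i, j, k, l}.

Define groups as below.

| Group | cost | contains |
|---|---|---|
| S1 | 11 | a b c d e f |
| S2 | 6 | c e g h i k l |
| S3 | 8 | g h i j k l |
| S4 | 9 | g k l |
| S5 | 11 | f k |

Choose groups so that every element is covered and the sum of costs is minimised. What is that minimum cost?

19

S1, S3 together cover every element (S1 ∪ S3 = {a, b, c, d, e, f, g, h, i, j, k, l}); total cost 11 + 8 = 19.
The greedy pick S2, S1, S3 costs 25; no covering selection beats 19.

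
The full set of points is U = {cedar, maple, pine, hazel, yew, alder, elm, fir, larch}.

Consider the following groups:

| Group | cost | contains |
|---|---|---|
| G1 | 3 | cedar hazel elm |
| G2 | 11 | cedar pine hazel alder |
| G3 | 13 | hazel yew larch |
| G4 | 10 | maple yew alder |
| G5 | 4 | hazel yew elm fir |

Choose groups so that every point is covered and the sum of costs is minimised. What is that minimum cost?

G2, G3, G4, G5 together cover every point (G2 ∪ G3 ∪ G4 ∪ G5 = {cedar, maple, pine, hazel, yew, alder, elm, fir, larch}); total cost 11 + 13 + 10 + 4 = 38.
The greedy pick G1, G5, G4, G2, G3 costs 41; no covering selection beats 38.

38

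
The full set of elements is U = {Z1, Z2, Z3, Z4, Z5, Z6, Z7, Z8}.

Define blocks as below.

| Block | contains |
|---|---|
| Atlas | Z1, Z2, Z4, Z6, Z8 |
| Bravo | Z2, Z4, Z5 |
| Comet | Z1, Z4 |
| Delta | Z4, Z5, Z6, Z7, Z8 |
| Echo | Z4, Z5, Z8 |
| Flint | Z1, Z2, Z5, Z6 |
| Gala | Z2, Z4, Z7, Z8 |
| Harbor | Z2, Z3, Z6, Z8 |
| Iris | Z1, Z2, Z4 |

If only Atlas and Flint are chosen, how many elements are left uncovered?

2

Union of Atlas, Flint = {Z1, Z2, Z4, Z5, Z6, Z8}.
Not covered: Z3, Z7 — 2 elements.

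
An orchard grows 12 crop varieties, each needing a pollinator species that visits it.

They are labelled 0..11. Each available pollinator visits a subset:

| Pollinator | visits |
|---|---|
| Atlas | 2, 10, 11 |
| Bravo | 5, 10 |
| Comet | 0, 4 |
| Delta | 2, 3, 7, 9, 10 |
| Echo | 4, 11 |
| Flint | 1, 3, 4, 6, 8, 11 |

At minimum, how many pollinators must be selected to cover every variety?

Bravo and Comet and Delta and Flint together: Bravo ∪ Comet ∪ Delta ∪ Flint = {0, 1, 2, 3, 4, 5, 6, 7, 8, 9, 10, 11} — every variety is covered.
No 3 of the 6 pollinators cover everything (all 20 combinations miss at least one variety), so 4 is optimal.

4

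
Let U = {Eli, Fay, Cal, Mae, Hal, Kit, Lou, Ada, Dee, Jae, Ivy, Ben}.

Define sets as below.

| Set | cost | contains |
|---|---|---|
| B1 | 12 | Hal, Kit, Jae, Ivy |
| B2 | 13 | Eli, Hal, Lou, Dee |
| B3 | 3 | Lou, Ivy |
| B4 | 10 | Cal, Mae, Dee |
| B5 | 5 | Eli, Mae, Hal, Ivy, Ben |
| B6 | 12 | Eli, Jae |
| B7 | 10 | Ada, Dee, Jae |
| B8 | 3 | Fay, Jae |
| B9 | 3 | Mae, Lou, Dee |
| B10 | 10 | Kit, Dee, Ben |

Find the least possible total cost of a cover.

B3, B4, B5, B7, B8, B10 together cover every element (B3 ∪ B4 ∪ B5 ∪ B7 ∪ B8 ∪ B10 = {Eli, Fay, Cal, Mae, Hal, Kit, Lou, Ada, Dee, Jae, Ivy, Ben}); total cost 3 + 10 + 5 + 10 + 3 + 10 = 41.
No covering selection has total cost below 41.

41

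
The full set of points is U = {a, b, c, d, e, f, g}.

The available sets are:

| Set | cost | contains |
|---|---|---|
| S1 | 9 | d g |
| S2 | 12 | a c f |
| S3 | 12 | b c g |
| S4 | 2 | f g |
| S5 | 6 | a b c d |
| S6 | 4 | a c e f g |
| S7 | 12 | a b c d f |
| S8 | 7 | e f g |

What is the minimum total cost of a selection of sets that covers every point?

10

S5, S6 together cover every point (S5 ∪ S6 = {a, b, c, d, e, f, g}); total cost 6 + 4 = 10.
No covering selection has total cost below 10.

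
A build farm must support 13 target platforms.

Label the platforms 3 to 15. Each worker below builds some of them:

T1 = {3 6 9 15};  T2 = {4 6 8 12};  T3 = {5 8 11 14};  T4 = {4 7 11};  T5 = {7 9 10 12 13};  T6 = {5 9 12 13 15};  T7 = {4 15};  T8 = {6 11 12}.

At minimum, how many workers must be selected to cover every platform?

4

Take {T1, T2, T3, T5}. Their union is {3, 4, 5, 6, 7, 8, 9, 10, 11, 12, 13, 14, 15}, which is all 13 platforms.
Only T1 contains 3, so T1 is forced; the remaining 9 platforms need at least 3 more workers (each remaining worker adds at most 4) — so at least 4 workers are needed, and 4 is optimal.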